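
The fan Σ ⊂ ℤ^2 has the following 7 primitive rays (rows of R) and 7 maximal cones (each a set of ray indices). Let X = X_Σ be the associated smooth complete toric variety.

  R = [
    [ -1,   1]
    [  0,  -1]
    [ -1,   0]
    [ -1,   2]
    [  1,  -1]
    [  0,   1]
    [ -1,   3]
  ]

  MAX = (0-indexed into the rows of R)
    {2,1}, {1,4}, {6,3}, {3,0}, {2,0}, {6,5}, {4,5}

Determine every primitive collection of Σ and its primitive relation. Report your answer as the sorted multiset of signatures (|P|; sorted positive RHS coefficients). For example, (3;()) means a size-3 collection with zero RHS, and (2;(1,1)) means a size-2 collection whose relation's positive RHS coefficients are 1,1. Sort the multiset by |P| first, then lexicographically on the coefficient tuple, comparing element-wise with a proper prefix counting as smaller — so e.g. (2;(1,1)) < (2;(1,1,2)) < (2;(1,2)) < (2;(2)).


14 collections generate NE(X_Σ); each relation:

  P = {0,4}:  v_{0} + v_{4} = 0 — sig = (2;())
  P = {1,5}:  v_{1} + v_{5} = 0 — sig = (2;())
  P = {0,1}:  v_{0} + v_{1} = v_{2} — sig = (2;(1))
  P = {0,5}:  v_{0} + v_{5} = v_{3} — sig = (2;(1))
  P = {1,3}:  v_{1} + v_{3} = v_{0} — sig = (2;(1))
  P = {1,6}:  v_{1} + v_{6} = v_{3} — sig = (2;(1))
  P = {2,4}:  v_{2} + v_{4} = v_{1} — sig = (2;(1))
  P = {2,5}:  v_{2} + v_{5} = v_{0} — sig = (2;(1))
  P = {3,4}:  v_{3} + v_{4} = v_{5} — sig = (2;(1))
  P = {3,5}:  v_{3} + v_{5} = v_{6} — sig = (2;(1))
  P = {2,6}:  v_{2} + v_{6} = v_{0} + v_{3} — sig = (2;(1,1))
  P = {0,6}:  v_{0} + v_{6} = 2·v_{3} — sig = (2;(2))
  P = {2,3}:  v_{2} + v_{3} = 2·v_{0} — sig = (2;(2))
  P = {4,6}:  v_{4} + v_{6} = 2·v_{5} — sig = (2;(2))

so the primitive-relation signature multiset is
{ (2;()) ×2,  (2;(1)) ×8,  (2;(1,1)),  (2;(2)) ×3 }


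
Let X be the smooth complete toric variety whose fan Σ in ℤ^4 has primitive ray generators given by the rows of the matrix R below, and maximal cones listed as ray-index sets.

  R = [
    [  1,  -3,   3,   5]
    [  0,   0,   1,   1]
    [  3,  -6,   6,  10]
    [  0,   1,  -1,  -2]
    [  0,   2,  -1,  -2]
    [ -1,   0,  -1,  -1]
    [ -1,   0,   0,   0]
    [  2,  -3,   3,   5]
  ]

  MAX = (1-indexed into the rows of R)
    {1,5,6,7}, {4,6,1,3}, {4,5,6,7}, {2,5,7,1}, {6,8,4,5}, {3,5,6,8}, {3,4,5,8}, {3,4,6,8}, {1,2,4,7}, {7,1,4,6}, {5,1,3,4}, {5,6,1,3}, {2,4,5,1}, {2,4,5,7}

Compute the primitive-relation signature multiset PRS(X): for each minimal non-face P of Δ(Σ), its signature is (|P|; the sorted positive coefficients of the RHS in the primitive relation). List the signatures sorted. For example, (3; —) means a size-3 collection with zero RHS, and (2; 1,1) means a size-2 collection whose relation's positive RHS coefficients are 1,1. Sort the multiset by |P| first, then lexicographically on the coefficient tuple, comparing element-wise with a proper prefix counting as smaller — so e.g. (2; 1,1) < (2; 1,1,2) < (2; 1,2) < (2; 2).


Δ(Σ) — 8 vertices, 9 min non-faces:

  P={1,8}:  v_{1} + v_{8} = v_{3}  so sig = (2; 1)
  P={2,6}:  v_{2} + v_{6} = v_{7}  so sig = (2; 1)
  P={7,8}:  v_{7} + v_{8} = v_{1}  so sig = (2; 1)
  P={2,8}:  v_{2} + v_{8} = 2·v_{1} + v_{4} + v_{5}  so sig = (2; 1,1,2)
  P={2,3}:  v_{2} + v_{3} = 3·v_{1} + v_{4} + v_{5}  so sig = (2; 1,1,3)
  P={3,7}:  v_{3} + v_{7} = 2·v_{1}  so sig = (2; 2)
  P={1,4,5,6}:  v_{1} + v_{4} + v_{5} + v_{6} = 0  so sig = (4; —)
  P={1,4,5,7}:  v_{1} + v_{4} + v_{5} + v_{7} = v_{2}  so sig = (4; 1)
  P={3,4,5,6}:  v_{3} + v_{4} + v_{5} + v_{6} = v_{8}  so sig = (4; 1)

so the primitive-relation signature multiset is
    |P|=2: 6 collections, coeffs (1), (1), (1), (1,1,2), (1,1,3), (2)
    |P|=4: 3 collections, coeffs (), (1), (1)


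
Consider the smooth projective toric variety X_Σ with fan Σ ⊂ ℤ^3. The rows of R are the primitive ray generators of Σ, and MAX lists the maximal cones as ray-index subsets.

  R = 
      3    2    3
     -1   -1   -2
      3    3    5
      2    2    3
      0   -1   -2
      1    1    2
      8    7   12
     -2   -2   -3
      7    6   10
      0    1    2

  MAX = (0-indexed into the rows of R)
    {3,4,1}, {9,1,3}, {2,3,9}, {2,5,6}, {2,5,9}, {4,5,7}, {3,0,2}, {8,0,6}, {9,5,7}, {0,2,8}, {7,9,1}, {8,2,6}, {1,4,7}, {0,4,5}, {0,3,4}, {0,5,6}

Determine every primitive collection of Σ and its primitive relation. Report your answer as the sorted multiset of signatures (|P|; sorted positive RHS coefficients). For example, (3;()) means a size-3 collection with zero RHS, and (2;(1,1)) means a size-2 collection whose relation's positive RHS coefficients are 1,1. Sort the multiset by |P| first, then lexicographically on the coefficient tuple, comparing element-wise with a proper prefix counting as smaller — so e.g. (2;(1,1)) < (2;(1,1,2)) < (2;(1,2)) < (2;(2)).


Primitive collections (23):

  {1,5}:  v_{1} + v_{5} = 0  so sig = (2;())
  {3,7}:  v_{3} + v_{7} = 0  so sig = (2;())
  {4,9}:  v_{4} + v_{9} = 0  so sig = (2;())
  {0,9}:  v_{0} + v_{9} = v_{2}  so sig = (2;(1))
  {1,2}:  v_{1} + v_{2} = v_{3}  so sig = (2;(1))
  {1,6}:  v_{1} + v_{6} = v_{8}  so sig = (2;(1))
  {2,4}:  v_{2} + v_{4} = v_{0}  so sig = (2;(1))
  {2,7}:  v_{2} + v_{7} = v_{5}  so sig = (2;(1))
  {3,5}:  v_{3} + v_{5} = v_{2}  so sig = (2;(1))
  {5,8}:  v_{5} + v_{8} = v_{6}  so sig = (2;(1))
  {0,1}:  v_{0} + v_{1} = v_{3} + v_{4}  so sig = (2;(1,1))
  {0,7}:  v_{0} + v_{7} = v_{4} + v_{5}  so sig = (2;(1,1))
  {1,8}:  v_{1} + v_{8} = v_{0} + v_{2}  so sig = (2;(1,1))
  {3,6}:  v_{3} + v_{6} = v_{2} + v_{8}  so sig = (2;(1,1))
  {3,8}:  v_{3} + v_{8} = v_{0} + 2·v_{2}  so sig = (2;(1,2))
  {4,8}:  v_{4} + v_{8} = 2·v_{0} + v_{5}  so sig = (2;(1,2))
  {7,8}:  v_{7} + v_{8} = v_{0} + 2·v_{5}  so sig = (2;(1,2))
  {8,9}:  v_{8} + v_{9} = 2·v_{2} + v_{5}  so sig = (2;(1,2))
  {6,7}:  v_{6} + v_{7} = v_{0} + 3·v_{5}  so sig = (2;(1,3))
  {4,6}:  v_{4} + v_{6} = 2·v_{0} + 2·v_{5}  so sig = (2;(2,2))
  {6,9}:  v_{6} + v_{9} = 2·v_{2} + 2·v_{5}  so sig = (2;(2,2))
  {0,2,5}:  v_{0} + v_{2} + v_{5} = v_{8}  so sig = (3;(1))
  {0,2,6}:  v_{0} + v_{2} + v_{6} = 2·v_{8}  so sig = (3;(2))

Signatures (|P|; sorted positive RHS coefficients), sorted:
    |P|=2: 21 collections, coeffs (), (), (), (1), (1), (1), (1), (1), (1), (1), (1,1), (1,1), (1,1), (1,1), (1,2), (1,2), (1,2), (1,2), (1,3), (2,2), (2,2)
    |P|=3: 2 collections, coeffs (1), (2)


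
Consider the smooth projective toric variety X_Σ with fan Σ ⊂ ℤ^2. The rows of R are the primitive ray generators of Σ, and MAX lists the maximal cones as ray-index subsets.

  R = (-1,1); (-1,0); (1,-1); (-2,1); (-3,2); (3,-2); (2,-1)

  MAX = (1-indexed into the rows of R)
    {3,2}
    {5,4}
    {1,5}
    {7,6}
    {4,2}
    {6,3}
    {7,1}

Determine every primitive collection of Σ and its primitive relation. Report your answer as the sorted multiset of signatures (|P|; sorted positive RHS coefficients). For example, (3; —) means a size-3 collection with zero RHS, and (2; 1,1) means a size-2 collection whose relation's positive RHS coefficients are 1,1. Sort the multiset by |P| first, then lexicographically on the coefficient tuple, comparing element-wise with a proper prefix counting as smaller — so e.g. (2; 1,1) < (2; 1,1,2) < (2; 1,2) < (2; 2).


14 collections generate NE(X_Σ); each relation:

  P={1,3}:  v_{1} + v_{3} = 0  →  sig = (2; —)
  P={4,7}:  v_{4} + v_{7} = 0  →  sig = (2; —)
  P={5,6}:  v_{5} + v_{6} = 0  →  sig = (2; —)
  P={1,2}:  v_{1} + v_{2} = v_{4}  →  sig = (2; 1)
  P={1,4}:  v_{1} + v_{4} = v_{5}  →  sig = (2; 1)
  P={1,6}:  v_{1} + v_{6} = v_{7}  →  sig = (2; 1)
  P={2,7}:  v_{2} + v_{7} = v_{3}  →  sig = (2; 1)
  P={3,4}:  v_{3} + v_{4} = v_{2}  →  sig = (2; 1)
  P={3,5}:  v_{3} + v_{5} = v_{4}  →  sig = (2; 1)
  P={3,7}:  v_{3} + v_{7} = v_{6}  →  sig = (2; 1)
  P={4,6}:  v_{4} + v_{6} = v_{3}  →  sig = (2; 1)
  P={5,7}:  v_{5} + v_{7} = v_{1}  →  sig = (2; 1)
  P={2,5}:  v_{2} + v_{5} = 2·v_{4}  →  sig = (2; 2)
  P={2,6}:  v_{2} + v_{6} = 2·v_{3}  →  sig = (2; 2)

Signatures (|P|; sorted positive RHS coefficients), sorted:
[(2; —), (2; —), (2; —), (2; 1), (2; 1), (2; 1), (2; 1), (2; 1), (2; 1), (2; 1), (2; 1), (2; 1), (2; 2), (2; 2)]


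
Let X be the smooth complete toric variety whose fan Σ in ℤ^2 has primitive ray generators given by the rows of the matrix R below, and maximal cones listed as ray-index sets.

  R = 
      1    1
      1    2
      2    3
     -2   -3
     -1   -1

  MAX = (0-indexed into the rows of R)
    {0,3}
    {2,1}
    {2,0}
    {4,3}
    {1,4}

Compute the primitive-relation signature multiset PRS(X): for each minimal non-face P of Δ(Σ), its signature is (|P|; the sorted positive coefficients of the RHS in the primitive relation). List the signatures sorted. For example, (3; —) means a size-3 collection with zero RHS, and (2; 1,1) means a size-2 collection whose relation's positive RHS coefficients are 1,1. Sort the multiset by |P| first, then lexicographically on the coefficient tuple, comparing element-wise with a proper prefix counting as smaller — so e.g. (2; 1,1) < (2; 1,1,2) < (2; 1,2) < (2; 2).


Σ has 5 primitive collections:

  P={0,4}:  v_{0} + v_{4} = 0  ⟹  sig = (2; —)
  P={2,3}:  v_{2} + v_{3} = 0  ⟹  sig = (2; —)
  P={0,1}:  v_{0} + v_{1} = v_{2}  ⟹  sig = (2; 1)
  P={1,3}:  v_{1} + v_{3} = v_{4}  ⟹  sig = (2; 1)
  P={2,4}:  v_{2} + v_{4} = v_{1}  ⟹  sig = (2; 1)

so the primitive-relation signature multiset is
[(2; —), (2; —), (2; 1), (2; 1), (2; 1)]


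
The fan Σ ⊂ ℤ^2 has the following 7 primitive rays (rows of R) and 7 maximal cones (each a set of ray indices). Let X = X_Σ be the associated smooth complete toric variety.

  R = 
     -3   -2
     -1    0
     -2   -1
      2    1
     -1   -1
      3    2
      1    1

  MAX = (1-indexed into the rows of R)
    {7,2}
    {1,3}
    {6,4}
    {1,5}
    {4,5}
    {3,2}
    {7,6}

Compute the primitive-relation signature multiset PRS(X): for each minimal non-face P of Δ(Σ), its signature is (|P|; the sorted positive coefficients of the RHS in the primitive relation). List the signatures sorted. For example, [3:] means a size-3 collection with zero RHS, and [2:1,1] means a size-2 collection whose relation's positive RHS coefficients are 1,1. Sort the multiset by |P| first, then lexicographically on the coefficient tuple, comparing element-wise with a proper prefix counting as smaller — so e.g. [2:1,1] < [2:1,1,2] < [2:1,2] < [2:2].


14 collections generate NE(X_Σ); each relation:

  P = {1,6}:  v_{1} + v_{6} = 0  ⇒ sig = [2:]
  P = {3,4}:  v_{3} + v_{4} = 0  ⇒ sig = [2:]
  P = {5,7}:  v_{5} + v_{7} = 0  ⇒ sig = [2:]
  P = {1,4}:  v_{1} + v_{4} = v_{5}  ⇒ sig = [2:1]
  P = {1,7}:  v_{1} + v_{7} = v_{3}  ⇒ sig = [2:1]
  P = {2,4}:  v_{2} + v_{4} = v_{7}  ⇒ sig = [2:1]
  P = {2,5}:  v_{2} + v_{5} = v_{3}  ⇒ sig = [2:1]
  P = {3,5}:  v_{3} + v_{5} = v_{1}  ⇒ sig = [2:1]
  P = {3,6}:  v_{3} + v_{6} = v_{7}  ⇒ sig = [2:1]
  P = {3,7}:  v_{3} + v_{7} = v_{2}  ⇒ sig = [2:1]
  P = {4,7}:  v_{4} + v_{7} = v_{6}  ⇒ sig = [2:1]
  P = {5,6}:  v_{5} + v_{6} = v_{4}  ⇒ sig = [2:1]
  P = {1,2}:  v_{1} + v_{2} = 2·v_{3}  ⇒ sig = [2:2]
  P = {2,6}:  v_{2} + v_{6} = 2·v_{7}  ⇒ sig = [2:2]

Sorted signature multiset PRS(X):
    |P|=2: 14 collections, coeffs (), (), (), (1), (1), (1), (1), (1), (1), (1), (1), (1), (2), (2)


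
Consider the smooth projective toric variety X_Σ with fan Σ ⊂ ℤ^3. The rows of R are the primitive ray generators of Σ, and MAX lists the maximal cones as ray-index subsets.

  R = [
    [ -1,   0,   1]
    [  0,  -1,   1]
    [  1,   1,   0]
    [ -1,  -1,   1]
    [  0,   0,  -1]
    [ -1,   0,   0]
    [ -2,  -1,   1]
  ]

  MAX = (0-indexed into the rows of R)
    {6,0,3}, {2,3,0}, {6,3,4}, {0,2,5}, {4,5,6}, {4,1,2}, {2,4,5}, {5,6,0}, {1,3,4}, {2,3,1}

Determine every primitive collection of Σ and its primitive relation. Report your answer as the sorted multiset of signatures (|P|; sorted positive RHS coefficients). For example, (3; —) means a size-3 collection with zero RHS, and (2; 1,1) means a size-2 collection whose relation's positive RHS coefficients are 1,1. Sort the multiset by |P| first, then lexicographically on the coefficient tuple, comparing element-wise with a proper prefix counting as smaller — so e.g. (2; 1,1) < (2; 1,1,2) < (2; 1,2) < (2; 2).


Σ has 7 primitive collections:

  • {0,4}:  v_{0} + v_{4} = v_{5}  ⟹  sig = (2; 1)
  • {1,5}:  v_{1} + v_{5} = v_{3}  ⟹  sig = (2; 1)
  • {2,6}:  v_{2} + v_{6} = v_{0}  ⟹  sig = (2; 1)
  • {3,5}:  v_{3} + v_{5} = v_{6}  ⟹  sig = (2; 1)
  • {0,1}:  v_{0} + v_{1} = v_{2} + 2·v_{3}  ⟹  sig = (2; 1,2)
  • {1,6}:  v_{1} + v_{6} = 2·v_{3}  ⟹  sig = (2; 2)
  • {2,3,4}:  v_{2} + v_{3} + v_{4} = 0  ⟹  sig = (3; —)

Signatures (|P|; sorted positive RHS coefficients), sorted:
[(2; 1), (2; 1), (2; 1), (2; 1), (2; 1,2), (2; 2), (3; —)]


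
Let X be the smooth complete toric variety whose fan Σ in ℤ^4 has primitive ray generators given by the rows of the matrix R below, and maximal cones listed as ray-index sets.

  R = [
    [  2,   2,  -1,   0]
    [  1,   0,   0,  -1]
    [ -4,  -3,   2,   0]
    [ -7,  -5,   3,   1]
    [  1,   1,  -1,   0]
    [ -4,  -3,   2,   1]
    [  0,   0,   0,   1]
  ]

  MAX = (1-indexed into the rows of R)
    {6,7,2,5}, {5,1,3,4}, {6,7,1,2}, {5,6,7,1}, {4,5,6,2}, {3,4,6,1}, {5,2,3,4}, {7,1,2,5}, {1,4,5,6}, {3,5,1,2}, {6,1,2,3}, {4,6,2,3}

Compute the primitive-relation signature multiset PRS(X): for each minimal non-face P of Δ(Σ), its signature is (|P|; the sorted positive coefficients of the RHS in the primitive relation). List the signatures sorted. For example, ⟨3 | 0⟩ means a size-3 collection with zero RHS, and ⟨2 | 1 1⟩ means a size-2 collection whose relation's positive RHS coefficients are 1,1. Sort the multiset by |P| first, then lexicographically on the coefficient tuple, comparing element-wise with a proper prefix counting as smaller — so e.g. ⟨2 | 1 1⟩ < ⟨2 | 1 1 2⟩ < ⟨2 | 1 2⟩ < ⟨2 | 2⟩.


Σ has 5 primitive collections:

  {3,7}:  v_{3} + v_{7} = v_{6} ; sig = ⟨2 | 1⟩
  {4,7}:  v_{4} + v_{7} = v_{5} + 2·v_{6} ; sig = ⟨2 | 1 2⟩
  {1,2,4}:  v_{1} + v_{2} + v_{4} = v_{3} ; sig = ⟨3 | 1⟩
  {3,5,6}:  v_{3} + v_{5} + v_{6} = v_{4} ; sig = ⟨3 | 1⟩
  {1,2,5,6}:  v_{1} + v_{2} + v_{5} + v_{6} = 0 ; sig = ⟨4 | 0⟩

so the primitive-relation signature multiset is
    ⟨2 | 1⟩
    ⟨2 | 1 2⟩
    ⟨3 | 1⟩
    ⟨3 | 1⟩
    ⟨4 | 0⟩


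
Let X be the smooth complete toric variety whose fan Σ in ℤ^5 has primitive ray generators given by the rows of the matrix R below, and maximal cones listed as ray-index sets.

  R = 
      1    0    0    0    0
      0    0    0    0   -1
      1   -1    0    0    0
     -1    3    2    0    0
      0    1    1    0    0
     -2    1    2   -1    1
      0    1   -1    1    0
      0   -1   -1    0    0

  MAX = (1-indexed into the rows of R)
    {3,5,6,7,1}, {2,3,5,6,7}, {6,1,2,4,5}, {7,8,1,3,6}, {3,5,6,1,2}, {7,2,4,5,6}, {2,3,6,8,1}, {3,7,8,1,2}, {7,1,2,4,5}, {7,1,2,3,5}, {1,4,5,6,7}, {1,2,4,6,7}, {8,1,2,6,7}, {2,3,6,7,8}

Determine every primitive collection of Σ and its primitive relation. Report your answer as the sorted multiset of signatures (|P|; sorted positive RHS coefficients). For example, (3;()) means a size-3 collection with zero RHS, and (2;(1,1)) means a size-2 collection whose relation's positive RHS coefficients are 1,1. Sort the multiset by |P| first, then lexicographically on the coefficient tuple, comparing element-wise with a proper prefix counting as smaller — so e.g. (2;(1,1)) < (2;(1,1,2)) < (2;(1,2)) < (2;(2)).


5 minimal non-faces of Δ(Σ) (on 8 rays):

  {5,8}:  v_{5} + v_{8} = 0  so sig = (2;())
  {4,8}:  v_{4} + v_{8} = v_{1} + v_{2} + v_{6} + v_{7}  so sig = (2;(1,1,1,1))
  {3,4}:  v_{3} + v_{4} = 2·v_{5}  so sig = (2;(2))
  {1,2,3,6,7}:  v_{1} + v_{2} + v_{3} + v_{6} + v_{7} = v_{5}  so sig = (5;(1))
  {1,2,5,6,7}:  v_{1} + v_{2} + v_{5} + v_{6} + v_{7} = v_{4}  so sig = (5;(1))

so the primitive-relation signature multiset is
{ (2;()),  (2;(1,1,1,1)),  (2;(2)),  (5;(1)) ×2 }


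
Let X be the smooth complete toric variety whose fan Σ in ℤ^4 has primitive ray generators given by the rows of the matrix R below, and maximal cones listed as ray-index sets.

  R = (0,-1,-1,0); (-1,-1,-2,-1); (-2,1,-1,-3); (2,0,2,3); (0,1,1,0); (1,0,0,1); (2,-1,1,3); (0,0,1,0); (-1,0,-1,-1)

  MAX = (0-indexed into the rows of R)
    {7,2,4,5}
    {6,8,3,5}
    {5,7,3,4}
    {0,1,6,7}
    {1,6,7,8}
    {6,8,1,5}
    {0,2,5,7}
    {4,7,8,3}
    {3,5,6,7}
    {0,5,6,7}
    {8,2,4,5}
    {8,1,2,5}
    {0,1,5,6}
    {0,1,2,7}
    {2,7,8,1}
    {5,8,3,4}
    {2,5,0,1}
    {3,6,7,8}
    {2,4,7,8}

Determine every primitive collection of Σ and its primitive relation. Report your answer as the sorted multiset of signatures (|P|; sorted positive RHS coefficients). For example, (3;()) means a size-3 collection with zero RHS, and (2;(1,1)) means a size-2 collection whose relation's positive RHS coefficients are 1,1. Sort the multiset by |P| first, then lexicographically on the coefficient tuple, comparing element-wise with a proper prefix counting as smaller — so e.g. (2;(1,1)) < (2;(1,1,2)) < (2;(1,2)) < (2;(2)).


10 minimal non-faces of Δ(Σ) (on 9 rays):

  P={0,4}:  v_{0} + v_{4} = 0  →  sig = (2;())
  P={2,6}:  v_{2} + v_{6} = 0  →  sig = (2;())
  P={0,3}:  v_{0} + v_{3} = v_{6}  →  sig = (2;(1))
  P={0,8}:  v_{0} + v_{8} = v_{1}  →  sig = (2;(1))
  P={1,4}:  v_{1} + v_{4} = v_{8}  →  sig = (2;(1))
  P={2,3}:  v_{2} + v_{3} = v_{4}  →  sig = (2;(1))
  P={4,6}:  v_{4} + v_{6} = v_{3}  →  sig = (2;(1))
  P={1,3}:  v_{1} + v_{3} = v_{6} + v_{8}  →  sig = (2;(1,1))
  P={5,7,8}:  v_{5} + v_{7} + v_{8} = 0  →  sig = (3;())
  P={1,5,7}:  v_{1} + v_{5} + v_{7} = v_{0}  →  sig = (3;(1))

Sorted signature multiset PRS(X):
    |P|=2: 8 collections, coeffs (), (), (1), (1), (1), (1), (1), (1,1)
    |P|=3: 2 collections, coeffs (), (1)


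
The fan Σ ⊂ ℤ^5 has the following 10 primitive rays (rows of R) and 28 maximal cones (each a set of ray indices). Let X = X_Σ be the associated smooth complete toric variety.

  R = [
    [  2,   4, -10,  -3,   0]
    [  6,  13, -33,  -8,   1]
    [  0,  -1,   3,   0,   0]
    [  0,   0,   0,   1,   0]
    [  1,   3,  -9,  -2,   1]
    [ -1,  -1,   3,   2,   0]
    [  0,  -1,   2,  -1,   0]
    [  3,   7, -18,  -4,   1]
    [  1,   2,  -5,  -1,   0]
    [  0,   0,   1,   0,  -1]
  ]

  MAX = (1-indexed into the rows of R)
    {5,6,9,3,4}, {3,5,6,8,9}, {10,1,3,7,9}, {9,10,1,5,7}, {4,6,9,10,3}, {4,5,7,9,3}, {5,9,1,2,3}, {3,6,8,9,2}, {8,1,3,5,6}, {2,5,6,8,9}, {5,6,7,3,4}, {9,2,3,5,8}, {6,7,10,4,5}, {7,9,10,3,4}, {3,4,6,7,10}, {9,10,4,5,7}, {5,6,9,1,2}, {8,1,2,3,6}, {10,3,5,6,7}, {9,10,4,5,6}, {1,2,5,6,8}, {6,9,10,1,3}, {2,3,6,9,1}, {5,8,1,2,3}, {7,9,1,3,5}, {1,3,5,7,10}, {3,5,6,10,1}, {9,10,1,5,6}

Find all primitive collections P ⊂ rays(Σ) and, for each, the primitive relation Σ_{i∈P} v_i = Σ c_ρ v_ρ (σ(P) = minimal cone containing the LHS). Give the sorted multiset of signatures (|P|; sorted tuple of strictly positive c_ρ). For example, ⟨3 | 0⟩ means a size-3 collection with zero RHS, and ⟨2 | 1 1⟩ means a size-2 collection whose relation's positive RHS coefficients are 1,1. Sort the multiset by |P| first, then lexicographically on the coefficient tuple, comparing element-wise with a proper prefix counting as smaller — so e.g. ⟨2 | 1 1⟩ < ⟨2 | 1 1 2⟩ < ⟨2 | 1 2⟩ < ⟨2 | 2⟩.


Δ(Σ) — 10 vertices, 14 min non-faces:

  {7,8}:  v_{7} + v_{8} = v_{1} + v_{3} + v_{5}  ⇒ sig = ⟨2 | 1 1 1⟩
  {2,7}:  v_{2} + v_{7} = 2·v_{1} + v_{3} + v_{5} + v_{9}  ⇒ sig = ⟨2 | 1 1 1 2⟩
  {4,8}:  v_{4} + v_{8} = v_{3} + v_{5} + v_{6} + 3·v_{9}  ⇒ sig = ⟨2 | 1 1 1 3⟩
  {2,10}:  v_{2} + v_{10} = 3·v_{1} + v_{6} + v_{9}  ⇒ sig = ⟨2 | 1 1 3⟩
  {8,10}:  v_{8} + v_{10} = 2·v_{1} + v_{6}  ⇒ sig = ⟨2 | 1 2⟩
  {2,4}:  v_{2} + v_{4} = v_{8} + 3·v_{9}  ⇒ sig = ⟨2 | 1 3⟩
  {1,4}:  v_{1} + v_{4} = 2·v_{9}  ⇒ sig = ⟨2 | 2⟩
  {6,7,9}:  v_{6} + v_{7} + v_{9} = 0  ⇒ sig = ⟨3 | 0⟩
  {1,8,9}:  v_{1} + v_{8} + v_{9} = v_{2}  ⇒ sig = ⟨3 | 1⟩
  {1,6,7}:  v_{1} + v_{6} + v_{7} = v_{3} + v_{5} + v_{10}  ⇒ sig = ⟨3 | 1 1 1⟩
  {3,4,5,10}:  v_{3} + v_{4} + v_{5} + v_{10} = v_{9}  ⇒ sig = ⟨4 | 1⟩
  {3,5,9,10}:  v_{3} + v_{5} + v_{9} + v_{10} = v_{1}  ⇒ sig = ⟨4 | 1⟩
  {2,3,5,6}:  v_{2} + v_{3} + v_{5} + v_{6} = 2·v_{8}  ⇒ sig = ⟨4 | 2⟩
  {1,3,5,6,9}:  v_{1} + v_{3} + v_{5} + v_{6} + v_{9} = v_{8}  ⇒ sig = ⟨5 | 1⟩

Hence PRS(X_Σ) =
[⟨2 | 1 1 1⟩, ⟨2 | 1 1 1 2⟩, ⟨2 | 1 1 1 3⟩, ⟨2 | 1 1 3⟩, ⟨2 | 1 2⟩, ⟨2 | 1 3⟩, ⟨2 | 2⟩, ⟨3 | 0⟩, ⟨3 | 1⟩, ⟨3 | 1 1 1⟩, ⟨4 | 1⟩, ⟨4 | 1⟩, ⟨4 | 2⟩, ⟨5 | 1⟩]


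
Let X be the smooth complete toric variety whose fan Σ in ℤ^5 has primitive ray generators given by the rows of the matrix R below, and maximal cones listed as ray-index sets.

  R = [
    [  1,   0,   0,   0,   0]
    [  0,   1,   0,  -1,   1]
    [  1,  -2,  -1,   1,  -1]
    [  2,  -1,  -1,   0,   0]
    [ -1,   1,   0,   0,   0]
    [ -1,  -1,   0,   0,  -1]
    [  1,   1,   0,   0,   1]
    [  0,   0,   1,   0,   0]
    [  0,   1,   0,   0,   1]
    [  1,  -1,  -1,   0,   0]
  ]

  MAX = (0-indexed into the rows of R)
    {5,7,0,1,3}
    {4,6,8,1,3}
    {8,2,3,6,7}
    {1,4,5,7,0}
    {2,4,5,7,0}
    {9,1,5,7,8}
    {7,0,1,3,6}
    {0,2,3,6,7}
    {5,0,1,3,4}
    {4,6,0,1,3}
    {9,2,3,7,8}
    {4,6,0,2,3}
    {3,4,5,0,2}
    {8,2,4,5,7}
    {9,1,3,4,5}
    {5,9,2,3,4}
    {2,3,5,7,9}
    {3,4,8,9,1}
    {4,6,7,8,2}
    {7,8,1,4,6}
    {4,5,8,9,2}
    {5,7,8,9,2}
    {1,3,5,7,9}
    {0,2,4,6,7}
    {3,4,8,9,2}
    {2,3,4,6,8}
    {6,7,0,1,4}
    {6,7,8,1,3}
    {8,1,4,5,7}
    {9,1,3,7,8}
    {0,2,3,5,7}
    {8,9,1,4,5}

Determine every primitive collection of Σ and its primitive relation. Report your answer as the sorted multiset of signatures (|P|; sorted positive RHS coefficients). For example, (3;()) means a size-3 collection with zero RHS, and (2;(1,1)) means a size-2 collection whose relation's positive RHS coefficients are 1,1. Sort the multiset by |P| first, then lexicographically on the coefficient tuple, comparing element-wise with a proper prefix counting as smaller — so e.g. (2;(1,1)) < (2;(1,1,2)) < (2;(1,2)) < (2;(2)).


Minimal non-faces — 8 found among 10 rays, 32 max cones:

  • {5,6}:  v_{5} + v_{6} = 0  so sig = (2;())
  • {0,8}:  v_{0} + v_{8} = v_{6}  so sig = (2;(1))
  • {0,9}:  v_{0} + v_{9} = v_{3}  so sig = (2;(1))
  • {1,2}:  v_{1} + v_{2} = v_{9}  so sig = (2;(1))
  • {6,9}:  v_{6} + v_{9} = v_{3} + v_{8}  so sig = (2;(1,1))
  • {4,7,9}:  v_{4} + v_{7} + v_{9} = 0  so sig = (3;())
  • {3,4,7}:  v_{3} + v_{4} + v_{7} = v_{0}  so sig = (3;(1))
  • {3,5,8}:  v_{3} + v_{5} + v_{8} = v_{9}  so sig = (3;(1))

Sorted signature multiset PRS(X):
{ (2;()),  (2;(1)) ×3,  (2;(1,1)),  (3;()),  (3;(1)) ×2 }


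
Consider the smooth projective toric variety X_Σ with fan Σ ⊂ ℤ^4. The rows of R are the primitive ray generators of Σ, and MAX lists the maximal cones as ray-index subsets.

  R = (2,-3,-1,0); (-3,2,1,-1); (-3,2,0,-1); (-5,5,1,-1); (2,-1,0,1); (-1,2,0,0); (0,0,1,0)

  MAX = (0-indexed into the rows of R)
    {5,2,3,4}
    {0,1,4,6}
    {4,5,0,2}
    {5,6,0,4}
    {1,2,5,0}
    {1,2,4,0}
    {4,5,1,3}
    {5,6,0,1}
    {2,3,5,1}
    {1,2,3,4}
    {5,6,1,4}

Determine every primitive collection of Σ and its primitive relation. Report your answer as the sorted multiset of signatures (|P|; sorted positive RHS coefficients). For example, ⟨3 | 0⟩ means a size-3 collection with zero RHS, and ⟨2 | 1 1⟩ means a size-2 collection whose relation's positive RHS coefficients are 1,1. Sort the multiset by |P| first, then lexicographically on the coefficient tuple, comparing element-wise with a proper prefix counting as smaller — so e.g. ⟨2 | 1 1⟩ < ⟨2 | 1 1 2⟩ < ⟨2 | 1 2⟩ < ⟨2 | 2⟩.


Δ(Σ) — 7 vertices, 5 min non-faces:

  {0,3}:  v_{0} + v_{3} = v_{2}  ⟹  sig = ⟨2 | 1⟩
  {2,6}:  v_{2} + v_{6} = v_{1}  ⟹  sig = ⟨2 | 1⟩
  {3,6}:  v_{3} + v_{6} = 2·v_{1} + v_{4} + v_{5}  ⟹  sig = ⟨2 | 1 1 2⟩
  {0,1,4,5}:  v_{0} + v_{1} + v_{4} + v_{5} = 0  ⟹  sig = ⟨4 | 0⟩
  {1,2,4,5}:  v_{1} + v_{2} + v_{4} + v_{5} = v_{3}  ⟹  sig = ⟨4 | 1⟩

Signatures (|P|; sorted positive RHS coefficients), sorted:
    |P|=2: 3 collections, coeffs (1), (1), (1,1,2)
    |P|=4: 2 collections, coeffs (), (1)


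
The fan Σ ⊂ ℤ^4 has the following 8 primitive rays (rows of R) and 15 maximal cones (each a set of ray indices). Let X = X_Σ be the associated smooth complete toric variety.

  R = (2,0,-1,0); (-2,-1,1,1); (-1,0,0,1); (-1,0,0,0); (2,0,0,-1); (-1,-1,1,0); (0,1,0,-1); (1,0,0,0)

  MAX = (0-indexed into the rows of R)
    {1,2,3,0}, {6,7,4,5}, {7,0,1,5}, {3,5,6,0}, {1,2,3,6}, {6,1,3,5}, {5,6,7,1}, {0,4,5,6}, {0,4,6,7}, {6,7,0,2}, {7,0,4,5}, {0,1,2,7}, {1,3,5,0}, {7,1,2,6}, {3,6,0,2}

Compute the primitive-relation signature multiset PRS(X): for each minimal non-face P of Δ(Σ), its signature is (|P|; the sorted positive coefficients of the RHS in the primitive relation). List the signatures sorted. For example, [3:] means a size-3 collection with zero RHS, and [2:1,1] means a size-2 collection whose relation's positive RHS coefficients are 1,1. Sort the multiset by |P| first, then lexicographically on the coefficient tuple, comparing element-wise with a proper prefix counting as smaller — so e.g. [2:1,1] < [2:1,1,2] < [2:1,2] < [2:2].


|primitive collections| = 7. Relations:

  P={3,7}:  v_{3} + v_{7} = 0  →  sig = [2:]
  P={2,4}:  v_{2} + v_{4} = v_{7}  →  sig = [2:1]
  P={2,5}:  v_{2} + v_{5} = v_{1}  →  sig = [2:1]
  P={1,4}:  v_{1} + v_{4} = v_{5} + v_{7}  →  sig = [2:1,1]
  P={3,4}:  v_{3} + v_{4} = v_{0} + v_{5} + v_{6}  →  sig = [2:1,1,1]
  P={0,1,6}:  v_{0} + v_{1} + v_{6} = 0  →  sig = [3:]
  P={0,5,6,7}:  v_{0} + v_{5} + v_{6} + v_{7} = v_{4}  →  sig = [4:1]

Signatures (|P|; sorted positive RHS coefficients), sorted:
    |P|=2: 5 collections, coeffs (), (1), (1), (1,1), (1,1,1)
    |P|=3: 1 collection, coeffs ()
    |P|=4: 1 collection, coeffs (1)


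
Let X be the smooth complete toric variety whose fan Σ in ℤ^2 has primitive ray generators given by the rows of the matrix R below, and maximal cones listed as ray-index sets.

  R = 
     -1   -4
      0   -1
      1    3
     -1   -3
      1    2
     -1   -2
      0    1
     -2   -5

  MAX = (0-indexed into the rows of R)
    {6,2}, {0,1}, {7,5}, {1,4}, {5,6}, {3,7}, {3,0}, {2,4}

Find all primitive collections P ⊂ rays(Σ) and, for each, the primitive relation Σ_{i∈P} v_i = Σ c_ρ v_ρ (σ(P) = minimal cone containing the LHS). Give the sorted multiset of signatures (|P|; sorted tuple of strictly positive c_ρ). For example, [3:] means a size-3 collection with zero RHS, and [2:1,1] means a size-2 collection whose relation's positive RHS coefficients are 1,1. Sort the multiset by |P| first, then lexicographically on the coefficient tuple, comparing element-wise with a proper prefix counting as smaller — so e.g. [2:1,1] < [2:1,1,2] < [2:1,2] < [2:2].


Primitive collections (20):

  {1,6}:  v_{1} + v_{6} = 0  so sig = [2:]
  {2,3}:  v_{2} + v_{3} = 0  so sig = [2:]
  {4,5}:  v_{4} + v_{5} = 0  so sig = [2:]
  {0,2}:  v_{0} + v_{2} = v_{1}  so sig = [2:1]
  {0,6}:  v_{0} + v_{6} = v_{3}  so sig = [2:1]
  {1,2}:  v_{1} + v_{2} = v_{4}  so sig = [2:1]
  {1,3}:  v_{1} + v_{3} = v_{0}  so sig = [2:1]
  {1,5}:  v_{1} + v_{5} = v_{3}  so sig = [2:1]
  {2,5}:  v_{2} + v_{5} = v_{6}  so sig = [2:1]
  {2,7}:  v_{2} + v_{7} = v_{5}  so sig = [2:1]
  {3,4}:  v_{3} + v_{4} = v_{1}  so sig = [2:1]
  {3,5}:  v_{3} + v_{5} = v_{7}  so sig = [2:1]
  {3,6}:  v_{3} + v_{6} = v_{5}  so sig = [2:1]
  {4,6}:  v_{4} + v_{6} = v_{2}  so sig = [2:1]
  {4,7}:  v_{4} + v_{7} = v_{3}  so sig = [2:1]
  {0,4}:  v_{0} + v_{4} = 2·v_{1}  so sig = [2:2]
  {0,5}:  v_{0} + v_{5} = 2·v_{3}  so sig = [2:2]
  {1,7}:  v_{1} + v_{7} = 2·v_{3}  so sig = [2:2]
  {6,7}:  v_{6} + v_{7} = 2·v_{5}  so sig = [2:2]
  {0,7}:  v_{0} + v_{7} = 3·v_{3}  so sig = [2:3]

Hence PRS(X_Σ) =
[[2:], [2:], [2:], [2:1], [2:1], [2:1], [2:1], [2:1], [2:1], [2:1], [2:1], [2:1], [2:1], [2:1], [2:1], [2:2], [2:2], [2:2], [2:2], [2:3]]


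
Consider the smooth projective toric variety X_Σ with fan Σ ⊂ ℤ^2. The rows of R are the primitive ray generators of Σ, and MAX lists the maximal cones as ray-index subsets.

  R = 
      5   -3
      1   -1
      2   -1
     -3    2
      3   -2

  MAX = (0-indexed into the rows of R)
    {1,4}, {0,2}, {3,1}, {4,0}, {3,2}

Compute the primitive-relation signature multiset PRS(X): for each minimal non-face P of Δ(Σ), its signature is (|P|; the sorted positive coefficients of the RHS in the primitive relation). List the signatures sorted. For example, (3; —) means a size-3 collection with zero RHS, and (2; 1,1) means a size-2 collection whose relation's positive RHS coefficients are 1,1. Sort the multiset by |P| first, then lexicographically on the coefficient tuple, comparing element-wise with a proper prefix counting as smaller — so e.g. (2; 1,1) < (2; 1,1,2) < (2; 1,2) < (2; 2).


Primitive collections (5):

  • {3,4}:  v_{3} + v_{4} = 0  →  sig = (2; —)
  • {0,3}:  v_{0} + v_{3} = v_{2}  →  sig = (2; 1)
  • {1,2}:  v_{1} + v_{2} = v_{4}  →  sig = (2; 1)
  • {2,4}:  v_{2} + v_{4} = v_{0}  →  sig = (2; 1)
  • {0,1}:  v_{0} + v_{1} = 2·v_{4}  →  sig = (2; 2)

so the primitive-relation signature multiset is
    |P|=2: 5 collections, coeffs (), (1), (1), (1), (2)


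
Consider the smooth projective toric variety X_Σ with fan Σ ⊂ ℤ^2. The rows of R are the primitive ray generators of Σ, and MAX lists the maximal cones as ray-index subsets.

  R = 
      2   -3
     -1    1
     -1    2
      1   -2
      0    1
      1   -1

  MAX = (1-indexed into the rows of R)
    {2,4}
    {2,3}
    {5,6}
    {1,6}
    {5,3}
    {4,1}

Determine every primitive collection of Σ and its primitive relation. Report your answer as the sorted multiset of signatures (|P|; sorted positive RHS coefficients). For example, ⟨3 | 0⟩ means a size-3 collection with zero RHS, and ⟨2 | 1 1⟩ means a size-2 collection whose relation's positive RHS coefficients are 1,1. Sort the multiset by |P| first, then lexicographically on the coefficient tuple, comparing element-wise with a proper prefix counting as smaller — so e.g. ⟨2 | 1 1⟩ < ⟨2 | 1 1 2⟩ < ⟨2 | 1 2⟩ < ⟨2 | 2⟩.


9 minimal non-faces of Δ(Σ) (on 6 rays):

  • {2,6}:  v_{2} + v_{6} = 0 ; sig = ⟨2 | 0⟩
  • {3,4}:  v_{3} + v_{4} = 0 ; sig = ⟨2 | 0⟩
  • {1,2}:  v_{1} + v_{2} = v_{4} ; sig = ⟨2 | 1⟩
  • {1,3}:  v_{1} + v_{3} = v_{6} ; sig = ⟨2 | 1⟩
  • {2,5}:  v_{2} + v_{5} = v_{3} ; sig = ⟨2 | 1⟩
  • {3,6}:  v_{3} + v_{6} = v_{5} ; sig = ⟨2 | 1⟩
  • {4,5}:  v_{4} + v_{5} = v_{6} ; sig = ⟨2 | 1⟩
  • {4,6}:  v_{4} + v_{6} = v_{1} ; sig = ⟨2 | 1⟩
  • {1,5}:  v_{1} + v_{5} = 2·v_{6} ; sig = ⟨2 | 2⟩

Signatures (|P|; sorted positive RHS coefficients), sorted:
{ ⟨2 | 0⟩ ×2,  ⟨2 | 1⟩ ×6,  ⟨2 | 2⟩ }


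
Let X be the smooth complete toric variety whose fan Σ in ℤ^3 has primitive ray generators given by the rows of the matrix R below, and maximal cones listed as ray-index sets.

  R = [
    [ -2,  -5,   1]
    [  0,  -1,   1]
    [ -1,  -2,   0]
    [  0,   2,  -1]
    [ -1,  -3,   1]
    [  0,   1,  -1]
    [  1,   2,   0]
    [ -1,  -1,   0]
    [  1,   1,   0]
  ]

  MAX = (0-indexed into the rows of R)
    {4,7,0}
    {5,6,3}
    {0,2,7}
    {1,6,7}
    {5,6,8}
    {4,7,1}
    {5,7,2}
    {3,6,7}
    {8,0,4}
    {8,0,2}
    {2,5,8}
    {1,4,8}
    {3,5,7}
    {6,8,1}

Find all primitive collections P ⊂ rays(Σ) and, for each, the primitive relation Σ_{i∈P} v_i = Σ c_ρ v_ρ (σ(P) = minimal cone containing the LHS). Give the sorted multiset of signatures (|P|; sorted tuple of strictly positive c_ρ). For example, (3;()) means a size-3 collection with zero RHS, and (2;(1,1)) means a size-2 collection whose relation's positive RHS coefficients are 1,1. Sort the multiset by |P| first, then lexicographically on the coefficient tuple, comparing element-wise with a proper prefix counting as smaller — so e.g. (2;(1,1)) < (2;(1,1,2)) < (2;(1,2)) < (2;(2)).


16 collections generate NE(X_Σ); each relation:

  P = {1,5}:  v_{1} + v_{5} = 0  ⇒ sig = (2;())
  P = {2,6}:  v_{2} + v_{6} = 0  ⇒ sig = (2;())
  P = {7,8}:  v_{7} + v_{8} = 0  ⇒ sig = (2;())
  P = {0,6}:  v_{0} + v_{6} = v_{4}  ⇒ sig = (2;(1))
  P = {1,2}:  v_{1} + v_{2} = v_{4}  ⇒ sig = (2;(1))
  P = {2,4}:  v_{2} + v_{4} = v_{0}  ⇒ sig = (2;(1))
  P = {3,4}:  v_{3} + v_{4} = v_{7}  ⇒ sig = (2;(1))
  P = {4,5}:  v_{4} + v_{5} = v_{2}  ⇒ sig = (2;(1))
  P = {4,6}:  v_{4} + v_{6} = v_{1}  ⇒ sig = (2;(1))
  P = {0,3}:  v_{0} + v_{3} = v_{2} + v_{7}  ⇒ sig = (2;(1,1))
  P = {1,3}:  v_{1} + v_{3} = v_{6} + v_{7}  ⇒ sig = (2;(1,1))
  P = {2,3}:  v_{2} + v_{3} = v_{5} + v_{7}  ⇒ sig = (2;(1,1))
  P = {3,8}:  v_{3} + v_{8} = v_{5} + v_{6}  ⇒ sig = (2;(1,1))
  P = {0,1}:  v_{0} + v_{1} = 2·v_{4}  ⇒ sig = (2;(2))
  P = {0,5}:  v_{0} + v_{5} = 2·v_{2}  ⇒ sig = (2;(2))
  P = {5,6,7}:  v_{5} + v_{6} + v_{7} = v_{3}  ⇒ sig = (3;(1))

Signatures (|P|; sorted positive RHS coefficients), sorted:
    |P|=2: 15 collections, coeffs (), (), (), (1), (1), (1), (1), (1), (1), (1,1), (1,1), (1,1), (1,1), (2), (2)
    |P|=3: 1 collection, coeffs (1)


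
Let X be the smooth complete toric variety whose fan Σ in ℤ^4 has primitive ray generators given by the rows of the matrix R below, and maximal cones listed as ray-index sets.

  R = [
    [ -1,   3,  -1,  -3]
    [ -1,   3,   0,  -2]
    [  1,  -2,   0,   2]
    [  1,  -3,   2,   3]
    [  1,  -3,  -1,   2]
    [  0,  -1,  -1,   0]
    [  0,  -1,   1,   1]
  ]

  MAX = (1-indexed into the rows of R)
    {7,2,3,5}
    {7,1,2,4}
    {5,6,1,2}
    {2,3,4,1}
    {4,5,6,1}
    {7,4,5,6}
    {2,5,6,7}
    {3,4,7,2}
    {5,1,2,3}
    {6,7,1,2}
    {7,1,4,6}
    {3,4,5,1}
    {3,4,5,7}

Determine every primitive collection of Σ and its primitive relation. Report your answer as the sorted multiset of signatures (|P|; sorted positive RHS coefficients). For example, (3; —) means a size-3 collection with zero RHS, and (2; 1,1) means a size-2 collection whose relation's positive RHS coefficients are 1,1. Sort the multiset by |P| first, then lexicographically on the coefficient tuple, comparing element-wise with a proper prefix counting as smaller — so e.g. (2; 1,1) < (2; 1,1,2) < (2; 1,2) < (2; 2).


The 5 primitive collections of Σ (r=7, n=4):

  {3,6}:  v_{3} + v_{6} = v_{5}  ⟹  sig = (2; 1)
  {1,3,7}:  v_{1} + v_{3} + v_{7} = 0  ⟹  sig = (3; —)
  {1,5,7}:  v_{1} + v_{5} + v_{7} = v_{6}  ⟹  sig = (3; 1)
  {2,4,6}:  v_{2} + v_{4} + v_{6} = v_{7}  ⟹  sig = (3; 1)
  {2,4,5}:  v_{2} + v_{4} + v_{5} = v_{3} + v_{7}  ⟹  sig = (3; 1,1)

Sorted signature multiset PRS(X):
[(2; 1), (3; —), (3; 1), (3; 1), (3; 1,1)]


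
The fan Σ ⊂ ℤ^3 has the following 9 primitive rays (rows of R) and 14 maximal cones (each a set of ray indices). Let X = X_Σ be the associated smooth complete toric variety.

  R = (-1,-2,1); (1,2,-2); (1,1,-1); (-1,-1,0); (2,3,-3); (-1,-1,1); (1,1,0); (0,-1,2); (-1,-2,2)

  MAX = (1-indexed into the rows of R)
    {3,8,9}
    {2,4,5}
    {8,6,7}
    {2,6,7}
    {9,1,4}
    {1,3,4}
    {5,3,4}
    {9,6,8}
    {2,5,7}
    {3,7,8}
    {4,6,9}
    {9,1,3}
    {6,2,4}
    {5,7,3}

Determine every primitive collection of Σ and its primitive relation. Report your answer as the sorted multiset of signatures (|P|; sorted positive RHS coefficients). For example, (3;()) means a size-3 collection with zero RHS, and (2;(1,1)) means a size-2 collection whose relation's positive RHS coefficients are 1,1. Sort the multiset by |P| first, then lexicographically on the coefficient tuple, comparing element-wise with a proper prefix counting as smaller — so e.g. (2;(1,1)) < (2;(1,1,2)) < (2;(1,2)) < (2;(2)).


Minimal non-faces — 16 found among 9 rays, 14 max cones:

  P = {2,9}:  v_{2} + v_{9} = 0  ⇒ sig = (2;())
  P = {3,6}:  v_{3} + v_{6} = 0  ⇒ sig = (2;())
  P = {4,7}:  v_{4} + v_{7} = 0  ⇒ sig = (2;())
  P = {2,3}:  v_{2} + v_{3} = v_{5}  ⇒ sig = (2;(1))
  P = {2,8}:  v_{2} + v_{8} = v_{7}  ⇒ sig = (2;(1))
  P = {4,8}:  v_{4} + v_{8} = v_{9}  ⇒ sig = (2;(1))
  P = {5,6}:  v_{5} + v_{6} = v_{2}  ⇒ sig = (2;(1))
  P = {5,9}:  v_{5} + v_{9} = v_{3}  ⇒ sig = (2;(1))
  P = {7,9}:  v_{7} + v_{9} = v_{8}  ⇒ sig = (2;(1))
  P = {1,2}:  v_{1} + v_{2} = v_{3} + v_{4}  ⇒ sig = (2;(1,1))
  P = {1,6}:  v_{1} + v_{6} = v_{4} + v_{9}  ⇒ sig = (2;(1,1))
  P = {1,7}:  v_{1} + v_{7} = v_{3} + v_{9}  ⇒ sig = (2;(1,1))
  P = {5,8}:  v_{5} + v_{8} = v_{3} + v_{7}  ⇒ sig = (2;(1,1))
  P = {1,5}:  v_{1} + v_{5} = 2·v_{3} + v_{4}  ⇒ sig = (2;(1,2))
  P = {1,8}:  v_{1} + v_{8} = v_{3} + 2·v_{9}  ⇒ sig = (2;(1,2))
  P = {3,4,9}:  v_{3} + v_{4} + v_{9} = v_{1}  ⇒ sig = (3;(1))

Sorted signature multiset PRS(X):
    |P|=2: 15 collections, coeffs (), (), (), (1), (1), (1), (1), (1), (1), (1,1), (1,1), (1,1), (1,1), (1,2), (1,2)
    |P|=3: 1 collection, coeffs (1)


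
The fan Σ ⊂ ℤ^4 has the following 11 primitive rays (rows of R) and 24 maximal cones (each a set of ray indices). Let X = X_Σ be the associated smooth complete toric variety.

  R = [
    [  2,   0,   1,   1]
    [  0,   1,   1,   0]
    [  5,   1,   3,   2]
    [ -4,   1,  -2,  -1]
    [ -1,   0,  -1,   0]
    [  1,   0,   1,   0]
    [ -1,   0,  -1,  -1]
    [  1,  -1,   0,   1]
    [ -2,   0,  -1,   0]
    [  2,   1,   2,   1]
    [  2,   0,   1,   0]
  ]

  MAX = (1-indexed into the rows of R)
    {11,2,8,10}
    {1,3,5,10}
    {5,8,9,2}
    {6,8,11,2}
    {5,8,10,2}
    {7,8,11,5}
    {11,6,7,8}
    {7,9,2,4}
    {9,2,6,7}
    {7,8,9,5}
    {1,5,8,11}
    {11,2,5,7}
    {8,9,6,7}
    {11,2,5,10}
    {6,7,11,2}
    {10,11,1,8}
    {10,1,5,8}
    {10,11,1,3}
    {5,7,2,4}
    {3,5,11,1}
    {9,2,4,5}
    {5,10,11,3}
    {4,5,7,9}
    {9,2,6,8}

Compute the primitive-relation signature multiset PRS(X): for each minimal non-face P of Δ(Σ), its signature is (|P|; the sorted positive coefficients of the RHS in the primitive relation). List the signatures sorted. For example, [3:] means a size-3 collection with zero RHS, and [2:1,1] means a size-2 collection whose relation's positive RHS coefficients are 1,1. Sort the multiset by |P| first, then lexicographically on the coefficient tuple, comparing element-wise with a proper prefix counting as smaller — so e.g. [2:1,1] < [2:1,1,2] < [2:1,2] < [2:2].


|primitive collections| = 25. Relations:

  P = {5,6}:  v_{5} + v_{6} = 0 ; sig = [2:]
  P = {9,11}:  v_{9} + v_{11} = 0 ; sig = [2:]
  P = {1,2}:  v_{1} + v_{2} = v_{10} ; sig = [2:1]
  P = {1,7}:  v_{1} + v_{7} = v_{5} + v_{11} ; sig = [2:1,1]
  P = {4,8}:  v_{4} + v_{8} = v_{5} + v_{9} ; sig = [2:1,1]
  P = {1,6}:  v_{1} + v_{6} = v_{2} + v_{8} + v_{11} ; sig = [2:1,1,1]
  P = {1,9}:  v_{1} + v_{9} = v_{2} + v_{5} + v_{8} ; sig = [2:1,1,1]
  P = {3,6}:  v_{3} + v_{6} = v_{1} + v_{10} + v_{11} ; sig = [2:1,1,1]
  P = {3,9}:  v_{3} + v_{9} = v_{1} + v_{5} + v_{10} ; sig = [2:1,1,1]
  P = {4,6}:  v_{4} + v_{6} = v_{2} + v_{7} + v_{9} ; sig = [2:1,1,1]
  P = {4,11}:  v_{4} + v_{11} = v_{2} + v_{5} + v_{7} ; sig = [2:1,1,1]
  P = {7,10}:  v_{7} + v_{10} = v_{2} + v_{5} + v_{11} ; sig = [2:1,1,1]
  P = {3,4}:  v_{3} + v_{4} = v_{2} + 3·v_{5} + v_{10} + v_{11} ; sig = [2:1,1,1,3]
  P = {2,3}:  v_{2} + v_{3} = v_{5} + 2·v_{10} + v_{11} ; sig = [2:1,1,2]
  P = {6,10}:  v_{6} + v_{10} = 2·v_{2} + v_{8} + v_{11} ; sig = [2:1,1,2]
  P = {9,10}:  v_{9} + v_{10} = 2·v_{2} + v_{5} + v_{8} ; sig = [2:1,1,2]
  P = {1,4}:  v_{1} + v_{4} = v_{2} + 2·v_{5} ; sig = [2:1,2]
  P = {3,7}:  v_{3} + v_{7} = 2·v_{5} + v_{10} + 2·v_{11} ; sig = [2:1,2,2]
  P = {4,10}:  v_{4} + v_{10} = 2·v_{2} + 2·v_{5} ; sig = [2:2,2]
  P = {3,8}:  v_{3} + v_{8} = 3·v_{1} ; sig = [2:3]
  P = {2,7,8}:  v_{2} + v_{7} + v_{8} = 0 ; sig = [3:]
  P = {1,5,10,11}:  v_{1} + v_{5} + v_{10} + v_{11} = v_{3} ; sig = [4:1]
  P = {2,5,7,9}:  v_{2} + v_{5} + v_{7} + v_{9} = v_{4} ; sig = [4:1]
  P = {2,5,8,11}:  v_{2} + v_{5} + v_{8} + v_{11} = v_{1} ; sig = [4:1]
  P = {5,8,10,11}:  v_{5} + v_{8} + v_{10} + v_{11} = 2·v_{1} ; sig = [4:2]

Hence PRS(X_Σ) =
    |P|=2: 20 collections, coeffs (), (), (1), (1,1), (1,1), (1,1,1), (1,1,1), (1,1,1), (1,1,1), (1,1,1), (1,1,1), (1,1,1), (1,1,1,3), (1,1,2), (1,1,2), (1,1,2), (1,2), (1,2,2), (2,2), (3)
    |P|=3: 1 collection, coeffs ()
    |P|=4: 4 collections, coeffs (1), (1), (1), (2)
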